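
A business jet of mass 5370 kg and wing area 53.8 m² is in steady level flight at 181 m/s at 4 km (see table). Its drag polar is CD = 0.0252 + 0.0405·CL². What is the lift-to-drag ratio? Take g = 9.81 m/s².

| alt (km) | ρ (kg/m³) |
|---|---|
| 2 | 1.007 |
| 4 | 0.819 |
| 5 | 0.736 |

L/D = 2.87

At 4 km, from the table: ρ = 0.819 kg/m³.
Level flight ⇒ L = W = m·g = 5370 × 9.81 = 52680 N.
q = ½ρv² = ½ × 0.819 × 181² = 13420 Pa.
Required CL = L/(qS) = 52680/(13420·53.8) = 0.07299.
CD = 0.0252 + 0.0405 × 0.07299² = 0.02542.
L/D = CL/CD = 0.07299 / 0.02542 = 2.87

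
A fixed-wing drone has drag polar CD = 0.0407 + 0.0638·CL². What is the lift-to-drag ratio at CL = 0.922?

CD = 0.0407 + 0.0638 × 0.922² = 0.09494
L/D = CL/CD = 0.922 / 0.09494 = 9.71

L/D = 9.71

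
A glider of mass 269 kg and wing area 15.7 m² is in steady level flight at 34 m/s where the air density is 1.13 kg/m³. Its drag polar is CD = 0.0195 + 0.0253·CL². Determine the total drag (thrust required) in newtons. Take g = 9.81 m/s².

D = 217 N

Level flight ⇒ L = W = m·g = 269 × 9.81 = 2638.9 N.
Dynamic pressure q = 0.5 × 1.13 × 34² = 653.1 Pa.
CL = W/(q·S) = 2638.9 / (653.1 × 15.7) = 0.2573.
CD = 0.0195 + 0.0253 × 0.2573² = 0.02118.
D = q·S·CD = 653.1 × 15.7 × 0.02118 = 217.1 N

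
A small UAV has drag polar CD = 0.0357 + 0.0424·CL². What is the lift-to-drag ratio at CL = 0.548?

CD = 0.0357 + 0.0424 × 0.548² = 0.04843
L/D = CL/CD = 0.548 / 0.04843 = 11.3

L/D = 11.3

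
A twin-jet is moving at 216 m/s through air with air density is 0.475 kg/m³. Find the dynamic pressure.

q = 11100 Pa

q = ½ρv² = ½ × 0.475 × 216² = 11100 Pa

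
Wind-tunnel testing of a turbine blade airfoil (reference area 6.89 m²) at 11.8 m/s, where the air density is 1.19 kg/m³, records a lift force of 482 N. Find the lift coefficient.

CL = 0.844

From L = ½ρv²S·CL, rearranging gives CL = 2L/(ρv²S).
CL = 2 × 482 / (1.19 × 11.8² × 6.89) = 0.844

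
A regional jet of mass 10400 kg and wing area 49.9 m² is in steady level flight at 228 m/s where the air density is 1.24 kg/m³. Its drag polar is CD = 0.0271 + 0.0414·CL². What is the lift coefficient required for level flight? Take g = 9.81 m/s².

Level flight ⇒ L = W = m·g = 10400 × 9.81 = 1.0202×10^5 N.
Dynamic pressure q = 0.5 × 1.24 × 228² = 32230 Pa.
Required CL = L/(qS) = 1.0202×10^5/(32230·49.9) = 0.06344.

CL = 0.0634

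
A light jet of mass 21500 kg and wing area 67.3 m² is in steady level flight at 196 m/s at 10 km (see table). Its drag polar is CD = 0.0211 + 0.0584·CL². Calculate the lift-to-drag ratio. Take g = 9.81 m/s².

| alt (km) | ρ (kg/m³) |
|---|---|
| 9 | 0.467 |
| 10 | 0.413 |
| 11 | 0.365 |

L/D = 13.1

At 10 km, from the table: ρ = 0.413 kg/m³.
Weight W = mg = 21500 × 9.81 = 2.1092×10^5 N; in level flight L = W.
Dynamic pressure q = 0.5 × 0.413 × 196² = 7933 Pa.
Required CL = L/(qS) = 2.1092×10^5/(7933·67.3) = 0.3951.
CD = 0.0211 + 0.0584 × 0.3951² = 0.03021.
L/D = CL/CD = 0.3951 / 0.03021 = 13.1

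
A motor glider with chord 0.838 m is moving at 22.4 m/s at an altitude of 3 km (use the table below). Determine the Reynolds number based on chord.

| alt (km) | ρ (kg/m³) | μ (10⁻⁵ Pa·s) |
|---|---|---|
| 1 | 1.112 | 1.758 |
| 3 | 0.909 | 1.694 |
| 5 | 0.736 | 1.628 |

Re = 1.01×10^6

At 3 km, from the table: ρ = 0.909 kg/m³, μ = 1.694×10⁻⁵ Pa·s.
Re = ρ·v·c/μ = 0.909 × 22.4 × 0.838 / (1.694×10⁻⁵) = 1.01×10^6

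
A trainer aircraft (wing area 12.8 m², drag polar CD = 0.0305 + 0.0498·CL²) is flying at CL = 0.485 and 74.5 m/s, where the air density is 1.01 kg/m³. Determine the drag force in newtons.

CD = 0.0305 + 0.0498 × 0.485² = 0.04221
D = ½ρv²S·CD = ½ × 1.01 × 74.5² × 12.8 × 0.04221 = 1510 N

D = 1510 N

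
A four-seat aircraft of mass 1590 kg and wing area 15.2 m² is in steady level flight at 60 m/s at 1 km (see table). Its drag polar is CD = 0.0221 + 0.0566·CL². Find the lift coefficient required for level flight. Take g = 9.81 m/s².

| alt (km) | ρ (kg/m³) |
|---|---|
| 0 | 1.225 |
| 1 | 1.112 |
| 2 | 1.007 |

At 1 km, from the table: ρ = 1.112 kg/m³.
Weight W = mg = 1590 × 9.81 = 15598 N; in level flight L = W.
Dynamic pressure q = 0.5 × 1.112 × 60² = 2002 Pa.
CL = 2W/(ρv²S) = 2×15598/(1.112×60²×15.2) = 0.5127.

CL = 0.513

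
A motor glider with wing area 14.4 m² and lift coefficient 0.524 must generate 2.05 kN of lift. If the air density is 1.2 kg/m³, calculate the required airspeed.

v = 21.3 m/s

L = ½ρv²S·CL ⇒ v = √(2L/(ρ·S·CL))
v = √(2 × 2050 / (1.2 × 14.4 × 0.524)) = √452.8 = 21.3 m/s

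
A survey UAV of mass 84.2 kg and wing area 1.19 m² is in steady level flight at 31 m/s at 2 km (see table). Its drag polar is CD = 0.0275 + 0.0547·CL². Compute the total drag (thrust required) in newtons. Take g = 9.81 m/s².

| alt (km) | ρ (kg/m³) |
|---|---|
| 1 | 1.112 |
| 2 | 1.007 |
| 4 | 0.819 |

At 2 km, from the table: ρ = 1.007 kg/m³.
Weight W = mg = 84.2 × 9.81 = 826 N; in level flight L = W.
Dynamic pressure q = 0.5 × 1.007 × 31² = 483.9 Pa.
CL = W/(q·S) = 826 / (483.9 × 1.19) = 1.435.
CD = 0.0275 + 0.0547 × 1.435² = 0.1401.
D = q·S·CD = 483.9 × 1.19 × 0.1401 = 80.65 N

D = 80.7 N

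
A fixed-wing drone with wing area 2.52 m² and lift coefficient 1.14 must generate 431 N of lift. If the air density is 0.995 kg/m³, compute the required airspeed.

L = ½ρv²S·CL ⇒ v = √(2L/(ρ·S·CL))
v = √(2 × 431 / (0.995 × 2.52 × 1.14)) = √301.6 = 17.4 m/s

v = 17.4 m/s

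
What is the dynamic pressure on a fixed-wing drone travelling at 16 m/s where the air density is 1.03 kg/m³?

q = 132 Pa

q = ½ρv² = ½ × 1.03 × 16² = 132 Pa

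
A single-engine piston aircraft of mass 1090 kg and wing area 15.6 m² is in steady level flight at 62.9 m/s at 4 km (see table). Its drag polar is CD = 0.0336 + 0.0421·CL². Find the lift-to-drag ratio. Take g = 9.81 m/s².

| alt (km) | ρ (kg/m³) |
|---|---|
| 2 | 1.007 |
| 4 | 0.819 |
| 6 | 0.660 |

At 4 km, from the table: ρ = 0.819 kg/m³.
In steady level flight, lift balances weight: W = mg = 1090 × 9.81 = 10693 N.
Dynamic pressure q = 0.5 × 0.819 × 62.9² = 1620 Pa.
CL = W/(q·S) = 10693 / (1620 × 15.6) = 0.4231.
CD = 0.0336 + 0.0421 × 0.4231² = 0.04114.
L/D = CL/CD = 0.4231 / 0.04114 = 10.3

L/D = 10.3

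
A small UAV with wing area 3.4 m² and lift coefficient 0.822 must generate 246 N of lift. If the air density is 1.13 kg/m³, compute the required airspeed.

L = ½ρv²S·CL ⇒ v = √(2L/(ρ·S·CL))
v = √(2 × 246 / (1.13 × 3.4 × 0.822)) = √155.8 = 12.5 m/s

v = 12.5 m/s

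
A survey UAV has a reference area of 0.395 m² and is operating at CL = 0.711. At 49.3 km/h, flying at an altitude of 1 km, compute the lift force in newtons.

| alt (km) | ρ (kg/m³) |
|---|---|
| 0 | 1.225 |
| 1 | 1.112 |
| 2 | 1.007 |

L = 29.3 N

At 1 km, from the table: ρ = 1.112 kg/m³.
Convert speed: v = 49.3 km/h ÷ 3.6 = 13.69 m/s.
L = ½ρv²S·CL = ½ × 1.112 × 13.69² × 0.395 × 0.711 = 29.3 N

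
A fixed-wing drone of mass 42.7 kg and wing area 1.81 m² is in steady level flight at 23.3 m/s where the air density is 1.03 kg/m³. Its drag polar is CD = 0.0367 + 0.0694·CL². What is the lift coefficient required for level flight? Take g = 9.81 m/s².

Level flight ⇒ L = W = m·g = 42.7 × 9.81 = 418.89 N.
q = ½ρv² = ½ × 1.03 × 23.3² = 279.6 Pa.
CL = 2W/(ρv²S) = 2×418.89/(1.03×23.3²×1.81) = 0.8278.

CL = 0.828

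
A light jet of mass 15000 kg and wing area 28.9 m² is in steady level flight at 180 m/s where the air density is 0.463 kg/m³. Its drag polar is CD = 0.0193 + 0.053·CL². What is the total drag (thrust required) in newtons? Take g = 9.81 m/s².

Weight W = mg = 15000 × 9.81 = 1.4715×10^5 N; in level flight L = W.
Dynamic pressure q = 0.5 × 0.463 × 180² = 7501 Pa.
CL = 2W/(ρv²S) = 2×1.4715×10^5/(0.463×180²×28.9) = 0.6788.
CD = 0.0193 + 0.053 × 0.6788² = 0.04372.
D = q·S·CD = 7501 × 28.9 × 0.04372 = 9478 N

D = 9480 N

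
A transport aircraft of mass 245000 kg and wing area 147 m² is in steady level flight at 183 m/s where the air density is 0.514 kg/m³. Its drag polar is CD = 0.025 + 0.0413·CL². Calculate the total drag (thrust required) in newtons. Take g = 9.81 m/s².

D = 2.2×10^5 N

Level flight ⇒ L = W = m·g = 245000 × 9.81 = 2.4034×10^6 N.
q = ½ρv² = ½ × 0.514 × 183² = 8607 Pa.
CL = 2W/(ρv²S) = 2×2.4034×10^6/(0.514×183²×147) = 1.9.
CD = 0.025 + 0.0413 × 1.9² = 0.174.
D = q·S·CD = 8607 × 147 × 0.174 = 2.202×10^5 N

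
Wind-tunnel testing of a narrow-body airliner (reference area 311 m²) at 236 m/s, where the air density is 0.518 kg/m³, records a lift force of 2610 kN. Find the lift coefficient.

From L = ½ρv²S·CL, rearranging gives CL = 2L/(ρv²S).
CL = 2 × 2.61×10^6 / (0.518 × 236² × 311) = 0.582

CL = 0.582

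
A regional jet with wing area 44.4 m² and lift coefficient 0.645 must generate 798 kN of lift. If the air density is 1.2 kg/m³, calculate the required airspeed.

v = 216 m/s

L = ½ρv²S·CL ⇒ v = √(2L/(ρ·S·CL))
v = √(2 × 7.98×10^5 / (1.2 × 44.4 × 0.645)) = √46440 = 216 m/s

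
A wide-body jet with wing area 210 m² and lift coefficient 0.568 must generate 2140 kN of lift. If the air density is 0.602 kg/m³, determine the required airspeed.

L = ½ρv²S·CL ⇒ v = √(2L/(ρ·S·CL))
v = √(2 × 2.14×10^6 / (0.602 × 210 × 0.568)) = √59600 = 244 m/s

v = 244 m/s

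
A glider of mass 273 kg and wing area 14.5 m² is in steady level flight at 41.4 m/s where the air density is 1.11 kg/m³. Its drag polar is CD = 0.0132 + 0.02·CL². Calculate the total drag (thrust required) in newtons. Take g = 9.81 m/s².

Weight W = mg = 273 × 9.81 = 2678.1 N; in level flight L = W.
q = ½ρv² = ½ × 1.11 × 41.4² = 951.2 Pa.
Required CL = L/(qS) = 2678.1/(951.2·14.5) = 0.1942.
CD = 0.0132 + 0.02 × 0.1942² = 0.01395.
D = q·S·CD = 951.2 × 14.5 × 0.01395 = 192.5 N

D = 192 N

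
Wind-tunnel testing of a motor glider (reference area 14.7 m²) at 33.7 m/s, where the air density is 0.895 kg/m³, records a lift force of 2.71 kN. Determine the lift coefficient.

CL = 0.363

From L = ½ρv²S·CL, rearranging gives CL = 2L/(ρv²S).
CL = 2 × 2710 / (0.895 × 33.7² × 14.7) = 0.363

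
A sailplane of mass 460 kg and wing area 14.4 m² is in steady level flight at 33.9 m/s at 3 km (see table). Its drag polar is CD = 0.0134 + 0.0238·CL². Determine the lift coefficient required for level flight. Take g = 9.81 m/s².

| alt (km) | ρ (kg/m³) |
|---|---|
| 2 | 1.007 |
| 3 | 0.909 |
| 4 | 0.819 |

CL = 0.6

At 3 km, from the table: ρ = 0.909 kg/m³.
Level flight ⇒ L = W = m·g = 460 × 9.81 = 4512.6 N.
q = ½ρv² = ½ × 0.909 × 33.9² = 522.3 Pa.
Required CL = L/(qS) = 4512.6/(522.3·14.4) = 0.6.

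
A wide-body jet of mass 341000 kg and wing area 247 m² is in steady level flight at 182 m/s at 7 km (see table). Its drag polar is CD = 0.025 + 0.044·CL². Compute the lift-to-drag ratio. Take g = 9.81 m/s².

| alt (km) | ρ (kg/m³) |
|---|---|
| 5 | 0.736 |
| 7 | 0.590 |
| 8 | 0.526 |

L/D = 12.7

At 7 km, from the table: ρ = 0.590 kg/m³.
Level flight ⇒ L = W = m·g = 341000 × 9.81 = 3.3452×10^6 N.
q = ½ρv² = ½ × 0.59 × 182² = 9772 Pa.
CL = W/(q·S) = 3.3452×10^6 / (9772 × 247) = 1.386.
CD = 0.025 + 0.044 × 1.386² = 0.1095.
L/D = CL/CD = 1.386 / 0.1095 = 12.7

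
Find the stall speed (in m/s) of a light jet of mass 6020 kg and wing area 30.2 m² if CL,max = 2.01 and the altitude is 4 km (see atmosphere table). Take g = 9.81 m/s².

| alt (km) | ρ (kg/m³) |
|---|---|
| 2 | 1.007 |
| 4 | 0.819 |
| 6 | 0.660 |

At 4 km, from the table: ρ = 0.819 kg/m³.
Weight W = mg = 6020 × 9.81 = 59060 N.
From L = ½ρV²S·CL,max = W: V_stall = √(2W/(ρSCL,max)) = √(2·59060/(0.819·30.2·2.01))
V_stall = √2376 = 48.7 m/s

V_stall = 48.7 m/s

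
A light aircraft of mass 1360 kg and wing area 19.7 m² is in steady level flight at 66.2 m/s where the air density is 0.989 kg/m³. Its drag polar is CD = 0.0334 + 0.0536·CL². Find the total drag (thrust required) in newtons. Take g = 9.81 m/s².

D = 1650 N

Weight W = mg = 1360 × 9.81 = 13342 N; in level flight L = W.
Dynamic pressure q = 0.5 × 0.989 × 66.2² = 2167 Pa.
Required CL = L/(qS) = 13342/(2167·19.7) = 0.3125.
CD = 0.0334 + 0.0536 × 0.3125² = 0.03863.
D = q·S·CD = 2167 × 19.7 × 0.03863 = 1649 N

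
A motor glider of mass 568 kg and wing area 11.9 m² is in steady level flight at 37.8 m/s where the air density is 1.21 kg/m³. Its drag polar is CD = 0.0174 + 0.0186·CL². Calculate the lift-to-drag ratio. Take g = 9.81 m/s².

L/D = 23.7

In steady level flight, lift balances weight: W = mg = 568 × 9.81 = 5572.1 N.
Dynamic pressure q = 0.5 × 1.21 × 37.8² = 864.4 Pa.
Required CL = L/(qS) = 5572.1/(864.4·11.9) = 0.5417.
CD = 0.0174 + 0.0186 × 0.5417² = 0.02286.
L/D = CL/CD = 0.5417 / 0.02286 = 23.7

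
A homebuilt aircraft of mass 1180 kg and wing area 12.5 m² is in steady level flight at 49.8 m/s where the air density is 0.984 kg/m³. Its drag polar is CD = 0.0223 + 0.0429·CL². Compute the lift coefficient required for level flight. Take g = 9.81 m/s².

CL = 0.759

Level flight ⇒ L = W = m·g = 1180 × 9.81 = 11576 N.
Dynamic pressure q = 0.5 × 0.984 × 49.8² = 1220 Pa.
CL = W/(q·S) = 11576 / (1220 × 12.5) = 0.759.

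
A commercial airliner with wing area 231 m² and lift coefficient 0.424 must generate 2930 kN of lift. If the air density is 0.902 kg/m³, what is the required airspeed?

L = ½ρv²S·CL ⇒ v = √(2L/(ρ·S·CL))
v = √(2 × 2.93×10^6 / (0.902 × 231 × 0.424)) = √66330 = 258 m/s

v = 258 m/s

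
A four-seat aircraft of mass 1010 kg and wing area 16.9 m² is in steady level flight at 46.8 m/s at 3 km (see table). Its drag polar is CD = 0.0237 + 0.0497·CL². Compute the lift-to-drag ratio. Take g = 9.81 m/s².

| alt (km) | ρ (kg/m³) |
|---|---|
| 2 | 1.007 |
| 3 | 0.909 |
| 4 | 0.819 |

L/D = 14.4

At 3 km, from the table: ρ = 0.909 kg/m³.
Weight W = mg = 1010 × 9.81 = 9908.1 N; in level flight L = W.
Dynamic pressure q = 0.5 × 0.909 × 46.8² = 995.5 Pa.
CL = W/(q·S) = 9908.1 / (995.5 × 16.9) = 0.5889.
CD = 0.0237 + 0.0497 × 0.5889² = 0.04094.
L/D = CL/CD = 0.5889 / 0.04094 = 14.4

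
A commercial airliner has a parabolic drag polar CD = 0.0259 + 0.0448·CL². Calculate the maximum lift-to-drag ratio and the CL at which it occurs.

For CD = CD0 + K·CL², (L/D)max occurs at CL* = √(CD0/K) and equals 1/(2√(K·CD0)).
(L/D)max = 1/(2√(0.0448 × 0.0259)) = 1/(2 × 0.03406) = 14.7
CL* = √(0.0259/0.0448) = 0.76

(L/D)max = 14.7, at CL = 0.76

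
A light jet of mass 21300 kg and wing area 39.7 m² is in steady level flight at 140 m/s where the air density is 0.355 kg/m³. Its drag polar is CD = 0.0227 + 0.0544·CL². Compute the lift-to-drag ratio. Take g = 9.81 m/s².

Level flight ⇒ L = W = m·g = 21300 × 9.81 = 2.0895×10^5 N.
Dynamic pressure q = 0.5 × 0.355 × 140² = 3479 Pa.
CL = W/(q·S) = 2.0895×10^5 / (3479 × 39.7) = 1.513.
CD = 0.0227 + 0.0544 × 1.513² = 0.1472.
L/D = CL/CD = 1.513 / 0.1472 = 10.3

L/D = 10.3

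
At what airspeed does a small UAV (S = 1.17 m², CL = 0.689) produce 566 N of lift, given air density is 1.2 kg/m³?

L = ½ρv²S·CL ⇒ v = √(2L/(ρ·S·CL))
v = √(2 × 566 / (1.2 × 1.17 × 0.689)) = √1170 = 34.2 m/s

v = 34.2 m/s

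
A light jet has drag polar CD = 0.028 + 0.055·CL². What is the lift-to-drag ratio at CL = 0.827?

L/D = 12.6

CD = 0.028 + 0.055 × 0.827² = 0.06562
L/D = CL/CD = 0.827 / 0.06562 = 12.6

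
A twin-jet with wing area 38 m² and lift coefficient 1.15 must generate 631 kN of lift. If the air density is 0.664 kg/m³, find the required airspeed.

v = 209 m/s

L = ½ρv²S·CL ⇒ v = √(2L/(ρ·S·CL))
v = √(2 × 6.31×10^5 / (0.664 × 38 × 1.15)) = √43490 = 209 m/s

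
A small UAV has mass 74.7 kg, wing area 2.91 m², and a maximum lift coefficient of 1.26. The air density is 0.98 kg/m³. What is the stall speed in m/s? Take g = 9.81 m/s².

At stall, lift equals weight: L = W = m·g = 74.7 × 9.81 = 732.8 N.
V_stall = √(2W/(ρ·S·CL,max)) = √(2 × 732.8 / (0.98 × 2.91 × 1.26))
V_stall = √407.9 = 20.2 m/s

V_stall = 20.2 m/s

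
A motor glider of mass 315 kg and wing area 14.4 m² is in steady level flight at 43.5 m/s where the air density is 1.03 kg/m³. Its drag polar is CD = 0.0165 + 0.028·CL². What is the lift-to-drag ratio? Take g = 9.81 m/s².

Level flight ⇒ L = W = m·g = 315 × 9.81 = 3090.2 N.
q = ½ρv² = ½ × 1.03 × 43.5² = 974.5 Pa.
CL = W/(q·S) = 3090.2 / (974.5 × 14.4) = 0.2202.
CD = 0.0165 + 0.028 × 0.2202² = 0.01786.
L/D = CL/CD = 0.2202 / 0.01786 = 12.3

L/D = 12.3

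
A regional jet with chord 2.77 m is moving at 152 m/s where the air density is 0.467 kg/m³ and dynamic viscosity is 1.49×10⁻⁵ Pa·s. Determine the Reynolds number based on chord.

Re = 1.32×10^7

Re = ρ·v·c/μ = 0.467 × 152 × 2.77 / (1.49×10⁻⁵) = 1.32×10^7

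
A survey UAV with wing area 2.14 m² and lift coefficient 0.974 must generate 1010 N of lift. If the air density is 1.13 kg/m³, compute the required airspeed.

v = 29.3 m/s

L = ½ρv²S·CL ⇒ v = √(2L/(ρ·S·CL))
v = √(2 × 1010 / (1.13 × 2.14 × 0.974)) = √857.6 = 29.3 m/s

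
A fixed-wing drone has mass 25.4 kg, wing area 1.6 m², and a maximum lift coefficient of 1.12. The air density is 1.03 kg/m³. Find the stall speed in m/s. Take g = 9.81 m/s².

V_stall = 16.4 m/s

Weight W = mg = 25.4 × 9.81 = 249.2 N.
From L = ½ρV²S·CL,max = W: V_stall = √(2W/(ρSCL,max)) = √(2·249.2/(1.03·1.6·1.12))
V_stall = √270 = 16.4 m/s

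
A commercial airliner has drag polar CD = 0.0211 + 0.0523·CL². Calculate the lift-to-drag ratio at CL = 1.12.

L/D = 12.9

CD = 0.0211 + 0.0523 × 1.12² = 0.08671
L/D = CL/CD = 1.12 / 0.08671 = 12.9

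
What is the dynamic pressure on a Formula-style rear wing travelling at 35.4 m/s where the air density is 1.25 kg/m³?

q = 783 Pa

q = ½ρv² = ½ × 1.25 × 35.4² = 783 Pa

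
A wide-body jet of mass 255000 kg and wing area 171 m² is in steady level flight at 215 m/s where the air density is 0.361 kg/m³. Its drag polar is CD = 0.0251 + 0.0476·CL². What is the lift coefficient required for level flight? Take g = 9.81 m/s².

CL = 1.75

Weight W = mg = 255000 × 9.81 = 2.5016×10^6 N; in level flight L = W.
q = ½ρv² = ½ × 0.361 × 215² = 8344 Pa.
CL = 2W/(ρv²S) = 2×2.5016×10^6/(0.361×215²×171) = 1.753.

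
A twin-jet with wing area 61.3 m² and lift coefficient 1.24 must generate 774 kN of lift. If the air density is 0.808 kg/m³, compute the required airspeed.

L = ½ρv²S·CL ⇒ v = √(2L/(ρ·S·CL))
v = √(2 × 7.74×10^5 / (0.808 × 61.3 × 1.24)) = √25200 = 159 m/s

v = 159 m/s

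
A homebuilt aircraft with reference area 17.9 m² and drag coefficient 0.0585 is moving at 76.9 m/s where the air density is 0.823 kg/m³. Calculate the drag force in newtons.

Dynamic pressure q = ½ρv² = ½ × 0.823 × 76.9² = 2433 Pa.
D = q·S·CD = 2433 × 17.9 × 0.0585 = 2550 N

D = 2550 N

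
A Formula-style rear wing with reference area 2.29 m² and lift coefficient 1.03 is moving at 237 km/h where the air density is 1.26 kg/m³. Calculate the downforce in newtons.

L = 6440 N

Convert speed: v = 237 km/h ÷ 3.6 = 65.83 m/s.
L = ½ρv²S·CL = ½ × 1.26 × 65.83² × 2.29 × 1.03 = 6440 N ≈ 6.44 kN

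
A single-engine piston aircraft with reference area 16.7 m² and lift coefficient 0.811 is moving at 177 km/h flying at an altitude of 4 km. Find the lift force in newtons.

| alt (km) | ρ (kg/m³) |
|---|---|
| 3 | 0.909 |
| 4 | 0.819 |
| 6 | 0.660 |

At 4 km, from the table: ρ = 0.819 kg/m³.
Convert speed: v = 177 km/h ÷ 3.6 = 49.17 m/s.
L = ½ρv²S·CL = ½ × 0.819 × 49.17² × 16.7 × 0.811 = 13400 N ≈ 13.4 kN

L = 13400 N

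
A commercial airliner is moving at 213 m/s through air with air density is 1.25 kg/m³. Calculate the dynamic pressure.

q = 28400 Pa

q = ½ρv² = ½ × 1.25 × 213² = 28400 Pa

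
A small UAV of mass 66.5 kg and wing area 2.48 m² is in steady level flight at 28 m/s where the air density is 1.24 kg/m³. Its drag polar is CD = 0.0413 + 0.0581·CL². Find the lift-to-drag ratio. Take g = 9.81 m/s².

Level flight ⇒ L = W = m·g = 66.5 × 9.81 = 652.37 N.
q = ½ρv² = ½ × 1.24 × 28² = 486.1 Pa.
CL = 2W/(ρv²S) = 2×652.37/(1.24×28²×2.48) = 0.5412.
CD = 0.0413 + 0.0581 × 0.5412² = 0.05832.
L/D = CL/CD = 0.5412 / 0.05832 = 9.28

L/D = 9.28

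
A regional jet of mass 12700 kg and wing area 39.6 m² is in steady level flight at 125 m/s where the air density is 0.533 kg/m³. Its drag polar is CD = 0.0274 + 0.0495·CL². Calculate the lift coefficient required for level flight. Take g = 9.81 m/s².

CL = 0.756

Weight W = mg = 12700 × 9.81 = 1.2459×10^5 N; in level flight L = W.
Dynamic pressure q = 0.5 × 0.533 × 125² = 4164 Pa.
CL = 2W/(ρv²S) = 2×1.2459×10^5/(0.533×125²×39.6) = 0.7555.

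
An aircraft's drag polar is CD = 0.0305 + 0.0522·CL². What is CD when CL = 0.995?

CD = 0.0305 + 0.0522 × 0.995² = 0.0305 + 0.05168 = 0.0822

CD = 0.0822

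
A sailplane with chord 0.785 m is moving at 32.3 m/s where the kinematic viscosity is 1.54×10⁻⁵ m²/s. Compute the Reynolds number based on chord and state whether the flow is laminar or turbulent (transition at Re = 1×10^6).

Re = 1.65×10^6 (turbulent)

Re = v·c/ν = 32.3 × 0.785 / (1.54×10⁻⁵) = 1.65×10^6
Since 1.65×10^6 > 1×10^6, the flow is turbulent.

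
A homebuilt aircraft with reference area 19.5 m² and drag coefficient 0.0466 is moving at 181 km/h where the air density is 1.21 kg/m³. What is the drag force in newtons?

D = 1390 N

Convert speed: v = 181 km/h ÷ 3.6 = 50.28 m/s.
Dynamic pressure q = ½ρv² = ½ × 1.21 × 50.28² = 1529 Pa.
D = q·S·CD = 1529 × 19.5 × 0.0466 = 1390 N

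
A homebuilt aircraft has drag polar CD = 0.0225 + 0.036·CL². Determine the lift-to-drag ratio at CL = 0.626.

CD = 0.0225 + 0.036 × 0.626² = 0.03661
L/D = CL/CD = 0.626 / 0.03661 = 17.1

L/D = 17.1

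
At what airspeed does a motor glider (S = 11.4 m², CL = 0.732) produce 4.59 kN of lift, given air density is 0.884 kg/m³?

v = 35.3 m/s

L = ½ρv²S·CL ⇒ v = √(2L/(ρ·S·CL))
v = √(2 × 4590 / (0.884 × 11.4 × 0.732)) = √1244 = 35.3 m/s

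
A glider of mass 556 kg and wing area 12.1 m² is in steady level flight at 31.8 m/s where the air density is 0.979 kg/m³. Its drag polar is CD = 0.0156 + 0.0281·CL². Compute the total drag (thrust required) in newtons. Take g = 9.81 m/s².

D = 233 N

Level flight ⇒ L = W = m·g = 556 × 9.81 = 5454.4 N.
q = ½ρv² = ½ × 0.979 × 31.8² = 495 Pa.
CL = W/(q·S) = 5454.4 / (495 × 12.1) = 0.9107.
CD = 0.0156 + 0.0281 × 0.9107² = 0.0389.
D = q·S·CD = 495 × 12.1 × 0.0389 = 233 N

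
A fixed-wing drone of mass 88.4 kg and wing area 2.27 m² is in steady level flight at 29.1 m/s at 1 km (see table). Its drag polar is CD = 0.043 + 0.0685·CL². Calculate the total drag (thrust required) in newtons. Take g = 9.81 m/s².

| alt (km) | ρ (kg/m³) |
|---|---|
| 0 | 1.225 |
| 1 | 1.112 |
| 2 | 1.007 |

At 1 km, from the table: ρ = 1.112 kg/m³.
Level flight ⇒ L = W = m·g = 88.4 × 9.81 = 867.2 N.
q = ½ρv² = ½ × 1.112 × 29.1² = 470.8 Pa.
CL = 2W/(ρv²S) = 2×867.2/(1.112×29.1²×2.27) = 0.8114.
CD = 0.043 + 0.0685 × 0.8114² = 0.0881.
D = q·S·CD = 470.8 × 2.27 × 0.0881 = 94.16 N

D = 94.2 N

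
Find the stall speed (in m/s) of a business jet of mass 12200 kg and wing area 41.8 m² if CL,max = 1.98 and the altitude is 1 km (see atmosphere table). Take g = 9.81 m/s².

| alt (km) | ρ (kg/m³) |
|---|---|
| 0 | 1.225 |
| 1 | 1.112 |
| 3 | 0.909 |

V_stall = 51 m/s

At 1 km, from the table: ρ = 1.112 kg/m³.
Weight W = mg = 12200 × 9.81 = 1.197×10^5 N.
From L = ½ρV²S·CL,max = W: V_stall = √(2W/(ρSCL,max)) = √(2·1.197×10^5/(1.112·41.8·1.98))
V_stall = √2601 = 51 m/s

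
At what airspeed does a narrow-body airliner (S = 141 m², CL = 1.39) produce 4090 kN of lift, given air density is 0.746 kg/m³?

L = ½ρv²S·CL ⇒ v = √(2L/(ρ·S·CL))
v = √(2 × 4.09×10^6 / (0.746 × 141 × 1.39)) = √55950 = 237 m/s

v = 237 m/s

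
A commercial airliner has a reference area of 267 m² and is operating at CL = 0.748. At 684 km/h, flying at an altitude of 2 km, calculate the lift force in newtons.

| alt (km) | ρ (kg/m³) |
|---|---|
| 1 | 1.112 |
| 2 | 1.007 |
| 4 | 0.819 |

L = 3.63×10^6 N

At 2 km, from the table: ρ = 1.007 kg/m³.
Convert speed: v = 684 km/h ÷ 3.6 = 190 m/s.
Dynamic pressure q = ½ρv² = ½ × 1.007 × 190² = 18180 Pa.
L = q·S·CL = 18180 × 267 × 0.748 = 3.63×10^6 N ≈ 3630 kN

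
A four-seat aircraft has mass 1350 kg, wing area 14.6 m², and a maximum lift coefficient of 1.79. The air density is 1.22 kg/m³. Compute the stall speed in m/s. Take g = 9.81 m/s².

V_stall = 28.8 m/s

At stall, lift equals weight: L = W = m·g = 1350 × 9.81 = 13240 N.
V_stall = √(2W/(ρ·S·CL,max)) = √(2 × 13240 / (1.22 × 14.6 × 1.79))
V_stall = √830.7 = 28.8 m/s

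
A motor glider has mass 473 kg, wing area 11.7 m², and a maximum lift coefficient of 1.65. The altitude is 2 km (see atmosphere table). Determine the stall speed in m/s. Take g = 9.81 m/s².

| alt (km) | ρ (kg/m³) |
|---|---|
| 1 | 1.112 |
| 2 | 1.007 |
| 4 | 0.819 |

V_stall = 21.8 m/s

At 2 km, from the table: ρ = 1.007 kg/m³.
At stall, lift equals weight: L = W = m·g = 473 × 9.81 = 4640 N.
V_stall = √(2W/(ρ·S·CL,max)) = √(2 × 4640 / (1.007 × 11.7 × 1.65))
V_stall = √477.4 = 21.8 m/s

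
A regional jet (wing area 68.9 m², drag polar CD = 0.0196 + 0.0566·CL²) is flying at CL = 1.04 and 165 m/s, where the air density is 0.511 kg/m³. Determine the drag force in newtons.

CD = 0.0196 + 0.0566 × 1.04² = 0.08082
D = ½ρv²S·CD = ½ × 0.511 × 165² × 68.9 × 0.08082 = 38700 N

D = 38700 N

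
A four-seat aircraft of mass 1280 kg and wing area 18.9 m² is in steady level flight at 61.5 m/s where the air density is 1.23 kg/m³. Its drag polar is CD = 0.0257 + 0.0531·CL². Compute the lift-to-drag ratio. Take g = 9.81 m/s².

L/D = 9.51

Level flight ⇒ L = W = m·g = 1280 × 9.81 = 12557 N.
Dynamic pressure q = 0.5 × 1.23 × 61.5² = 2326 Pa.
CL = W/(q·S) = 12557 / (2326 × 18.9) = 0.2856.
CD = 0.0257 + 0.0531 × 0.2856² = 0.03003.
L/D = CL/CD = 0.2856 / 0.03003 = 9.51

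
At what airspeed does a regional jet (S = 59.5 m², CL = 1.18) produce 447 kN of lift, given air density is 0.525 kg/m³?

v = 156 m/s

L = ½ρv²S·CL ⇒ v = √(2L/(ρ·S·CL))
v = √(2 × 4.47×10^5 / (0.525 × 59.5 × 1.18)) = √24250 = 156 m/s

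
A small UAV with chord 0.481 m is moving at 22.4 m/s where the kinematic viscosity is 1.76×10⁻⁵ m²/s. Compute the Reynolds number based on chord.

Re = v·c/ν = 22.4 × 0.481 / (1.76×10⁻⁵) = 6.12×10^5

Re = 6.12×10^5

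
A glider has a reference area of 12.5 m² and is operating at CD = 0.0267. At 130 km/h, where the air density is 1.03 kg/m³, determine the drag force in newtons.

Convert speed: v = 130 km/h ÷ 3.6 = 36.11 m/s.
D = ½ρv²S·CD = ½ × 1.03 × 36.11² × 12.5 × 0.0267 = 224 N

D = 224 N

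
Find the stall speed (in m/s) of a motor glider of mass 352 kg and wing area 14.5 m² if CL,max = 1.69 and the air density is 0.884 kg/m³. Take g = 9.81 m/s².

At stall, lift equals weight: L = W = m·g = 352 × 9.81 = 3453 N.
From L = ½ρV²S·CL,max = W: V_stall = √(2W/(ρSCL,max)) = √(2·3453/(0.884·14.5·1.69))
V_stall = √318.8 = 17.9 m/s

V_stall = 17.9 m/s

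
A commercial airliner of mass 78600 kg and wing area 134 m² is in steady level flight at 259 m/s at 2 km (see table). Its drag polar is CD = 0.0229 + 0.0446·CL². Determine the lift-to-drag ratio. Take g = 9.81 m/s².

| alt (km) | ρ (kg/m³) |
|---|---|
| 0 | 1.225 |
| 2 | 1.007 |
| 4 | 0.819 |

L/D = 7.04

At 2 km, from the table: ρ = 1.007 kg/m³.
In steady level flight, lift balances weight: W = mg = 78600 × 9.81 = 7.7107×10^5 N.
q = ½ρv² = ½ × 1.007 × 259² = 33780 Pa.
Required CL = L/(qS) = 7.7107×10^5/(33780·134) = 0.1704.
CD = 0.0229 + 0.0446 × 0.1704² = 0.02419.
L/D = CL/CD = 0.1704 / 0.02419 = 7.04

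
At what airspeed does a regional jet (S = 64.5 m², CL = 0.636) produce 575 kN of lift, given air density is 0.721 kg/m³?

L = ½ρv²S·CL ⇒ v = √(2L/(ρ·S·CL))
v = √(2 × 5.75×10^5 / (0.721 × 64.5 × 0.636)) = √38880 = 197 m/s

v = 197 m/s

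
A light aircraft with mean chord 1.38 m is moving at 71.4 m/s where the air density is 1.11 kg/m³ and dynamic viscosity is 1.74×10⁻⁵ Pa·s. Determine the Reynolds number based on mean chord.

Re = 6.29×10^6

Re = ρ·v·c/μ = 1.11 × 71.4 × 1.38 / (1.74×10⁻⁵) = 6.29×10^6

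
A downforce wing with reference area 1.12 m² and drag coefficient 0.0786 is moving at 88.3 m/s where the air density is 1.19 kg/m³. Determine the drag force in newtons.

D = ½ρv²S·CD = ½ × 1.19 × 88.3² × 1.12 × 0.0786 = 408 N

D = 408 N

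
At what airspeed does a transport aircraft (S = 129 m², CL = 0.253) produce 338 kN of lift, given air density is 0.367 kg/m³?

v = 238 m/s

L = ½ρv²S·CL ⇒ v = √(2L/(ρ·S·CL))
v = √(2 × 3.38×10^5 / (0.367 × 129 × 0.253)) = √56440 = 238 m/s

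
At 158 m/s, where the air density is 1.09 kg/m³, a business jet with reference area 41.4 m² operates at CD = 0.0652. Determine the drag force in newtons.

D = 36700 N

D = ½ρv²S·CD = ½ × 1.09 × 158² × 41.4 × 0.0652 = 36700 N ≈ 36.7 kN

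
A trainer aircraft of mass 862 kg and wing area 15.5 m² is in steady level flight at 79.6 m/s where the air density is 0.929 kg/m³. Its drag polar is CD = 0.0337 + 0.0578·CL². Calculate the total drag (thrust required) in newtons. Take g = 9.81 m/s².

Weight W = mg = 862 × 9.81 = 8456.2 N; in level flight L = W.
Dynamic pressure q = 0.5 × 0.929 × 79.6² = 2943 Pa.
Required CL = L/(qS) = 8456.2/(2943·15.5) = 0.1854.
CD = 0.0337 + 0.0578 × 0.1854² = 0.03569.
D = q·S·CD = 2943 × 15.5 × 0.03569 = 1628 N

D = 1630 N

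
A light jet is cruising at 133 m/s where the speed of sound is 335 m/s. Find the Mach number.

M = v/a = 133 / 335 = 0.397

M = 0.397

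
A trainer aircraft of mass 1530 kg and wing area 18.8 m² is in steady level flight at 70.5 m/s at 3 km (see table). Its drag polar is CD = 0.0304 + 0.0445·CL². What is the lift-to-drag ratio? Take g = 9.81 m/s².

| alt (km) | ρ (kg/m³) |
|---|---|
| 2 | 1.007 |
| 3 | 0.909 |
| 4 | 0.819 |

At 3 km, from the table: ρ = 0.909 kg/m³.
Weight W = mg = 1530 × 9.81 = 15009 N; in level flight L = W.
Dynamic pressure q = 0.5 × 0.909 × 70.5² = 2259 Pa.
CL = 2W/(ρv²S) = 2×15009/(0.909×70.5²×18.8) = 0.3534.
CD = 0.0304 + 0.0445 × 0.3534² = 0.03596.
L/D = CL/CD = 0.3534 / 0.03596 = 9.83

L/D = 9.83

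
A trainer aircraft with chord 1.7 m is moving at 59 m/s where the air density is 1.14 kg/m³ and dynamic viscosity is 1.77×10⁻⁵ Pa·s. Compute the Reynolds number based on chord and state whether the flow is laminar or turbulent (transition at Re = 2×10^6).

Re = ρ·v·c/μ = 1.14 × 59 × 1.7 / (1.77×10⁻⁵) = 6.46×10^6
Since 6.46×10^6 > 2×10^6, the flow is turbulent.

Re = 6.46×10^6 (turbulent)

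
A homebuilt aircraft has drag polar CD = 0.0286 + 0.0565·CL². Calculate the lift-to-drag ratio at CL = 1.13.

L/D = 11.2

CD = 0.0286 + 0.0565 × 1.13² = 0.1007
L/D = CL/CD = 1.13 / 0.1007 = 11.2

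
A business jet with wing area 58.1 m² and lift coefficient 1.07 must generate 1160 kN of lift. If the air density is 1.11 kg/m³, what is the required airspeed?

v = 183 m/s

L = ½ρv²S·CL ⇒ v = √(2L/(ρ·S·CL))
v = √(2 × 1.16×10^6 / (1.11 × 58.1 × 1.07)) = √33620 = 183 m/s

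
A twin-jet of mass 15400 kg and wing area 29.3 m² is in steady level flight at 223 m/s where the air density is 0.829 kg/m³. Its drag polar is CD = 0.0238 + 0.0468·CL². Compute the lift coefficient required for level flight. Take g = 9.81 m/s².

Weight W = mg = 15400 × 9.81 = 1.5107×10^5 N; in level flight L = W.
Dynamic pressure q = 0.5 × 0.829 × 223² = 20610 Pa.
Required CL = L/(qS) = 1.5107×10^5/(20610·29.3) = 0.2501.

CL = 0.25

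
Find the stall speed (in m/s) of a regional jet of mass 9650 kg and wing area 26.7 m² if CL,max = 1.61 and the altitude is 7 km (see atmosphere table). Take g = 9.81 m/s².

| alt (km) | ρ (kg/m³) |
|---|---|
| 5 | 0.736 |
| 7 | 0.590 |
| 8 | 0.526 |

V_stall = 86.4 m/s

At 7 km, from the table: ρ = 0.590 kg/m³.
At stall, lift equals weight: L = W = m·g = 9650 × 9.81 = 94670 N.
V_stall = √(2W/(ρ·S·CL,max)) = √(2 × 94670 / (0.59 × 26.7 × 1.61))
V_stall = √7465 = 86.4 m/s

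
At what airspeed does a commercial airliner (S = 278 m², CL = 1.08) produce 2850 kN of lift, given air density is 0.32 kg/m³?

L = ½ρv²S·CL ⇒ v = √(2L/(ρ·S·CL))
v = √(2 × 2.85×10^6 / (0.32 × 278 × 1.08)) = √59330 = 244 m/s

v = 244 m/s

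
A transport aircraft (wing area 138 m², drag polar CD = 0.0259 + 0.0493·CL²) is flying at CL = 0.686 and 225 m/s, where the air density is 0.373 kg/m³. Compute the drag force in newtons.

D = 64000 N

CD = 0.0259 + 0.0493 × 0.686² = 0.0491
D = ½ρv²S·CD = ½ × 0.373 × 225² × 138 × 0.0491 = 64000 N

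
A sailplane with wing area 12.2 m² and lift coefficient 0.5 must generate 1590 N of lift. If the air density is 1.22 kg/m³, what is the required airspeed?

L = ½ρv²S·CL ⇒ v = √(2L/(ρ·S·CL))
v = √(2 × 1590 / (1.22 × 12.2 × 0.5)) = √427.3 = 20.7 m/s

v = 20.7 m/s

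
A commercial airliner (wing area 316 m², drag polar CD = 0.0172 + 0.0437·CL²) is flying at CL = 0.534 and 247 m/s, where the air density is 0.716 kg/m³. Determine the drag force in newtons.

CD = 0.0172 + 0.0437 × 0.534² = 0.02966
D = ½ρv²S·CD = ½ × 0.716 × 247² × 316 × 0.02966 = 2.05×10^5 N

D = 2.05×10^5 N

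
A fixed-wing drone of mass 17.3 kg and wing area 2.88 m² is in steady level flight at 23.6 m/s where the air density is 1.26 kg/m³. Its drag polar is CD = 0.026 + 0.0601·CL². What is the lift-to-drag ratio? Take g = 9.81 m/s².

L/D = 6.06

Level flight ⇒ L = W = m·g = 17.3 × 9.81 = 169.71 N.
q = ½ρv² = ½ × 1.26 × 23.6² = 350.9 Pa.
CL = W/(q·S) = 169.71 / (350.9 × 2.88) = 0.1679.
CD = 0.026 + 0.0601 × 0.1679² = 0.0277.
L/D = CL/CD = 0.1679 / 0.0277 = 6.06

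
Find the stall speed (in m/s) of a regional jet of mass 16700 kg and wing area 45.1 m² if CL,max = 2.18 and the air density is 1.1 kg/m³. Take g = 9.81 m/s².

Stall occurs when L = W at CL,max. W = mg = 16700 × 9.81 = 1.638×10^5 N.
V_stall = √(2W/(ρ·S·CL,max)) = √(2 × 1.638×10^5 / (1.1 × 45.1 × 2.18))
V_stall = √3030 = 55 m/s

V_stall = 55 m/s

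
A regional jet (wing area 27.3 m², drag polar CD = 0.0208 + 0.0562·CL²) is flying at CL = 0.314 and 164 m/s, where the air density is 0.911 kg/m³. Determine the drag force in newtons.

CD = 0.0208 + 0.0562 × 0.314² = 0.02634
D = ½ρv²S·CD = ½ × 0.911 × 164² × 27.3 × 0.02634 = 8810 N

D = 8810 N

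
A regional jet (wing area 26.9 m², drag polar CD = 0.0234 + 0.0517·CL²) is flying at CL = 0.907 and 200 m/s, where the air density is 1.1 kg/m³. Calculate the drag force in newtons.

D = 39000 N

CD = 0.0234 + 0.0517 × 0.907² = 0.06593
D = ½ρv²S·CD = ½ × 1.1 × 200² × 26.9 × 0.06593 = 39000 N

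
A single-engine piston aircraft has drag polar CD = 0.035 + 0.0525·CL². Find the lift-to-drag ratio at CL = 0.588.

L/D = 11.1

CD = 0.035 + 0.0525 × 0.588² = 0.05315
L/D = CL/CD = 0.588 / 0.05315 = 11.1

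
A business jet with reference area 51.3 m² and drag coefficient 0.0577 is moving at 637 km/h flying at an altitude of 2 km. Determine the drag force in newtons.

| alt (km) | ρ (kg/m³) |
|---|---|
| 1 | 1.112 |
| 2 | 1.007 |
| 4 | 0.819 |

At 2 km, from the table: ρ = 1.007 kg/m³.
Convert speed: v = 637 km/h ÷ 3.6 = 176.9 m/s.
Dynamic pressure q = ½ρv² = ½ × 1.007 × 176.9² = 15760 Pa.
D = q·S·CD = 15760 × 51.3 × 0.0577 = 46700 N ≈ 46.7 kN

D = 46700 N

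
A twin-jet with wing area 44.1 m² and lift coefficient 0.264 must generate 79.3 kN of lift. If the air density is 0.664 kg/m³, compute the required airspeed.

L = ½ρv²S·CL ⇒ v = √(2L/(ρ·S·CL))
v = √(2 × 79300 / (0.664 × 44.1 × 0.264)) = √20520 = 143 m/s

v = 143 m/s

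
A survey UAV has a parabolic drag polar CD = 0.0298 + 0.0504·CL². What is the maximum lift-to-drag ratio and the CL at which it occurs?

For CD = CD0 + K·CL², (L/D)max occurs at CL* = √(CD0/K) and equals 1/(2√(K·CD0)).
(L/D)max = 1/(2√(0.0504 × 0.0298)) = 1/(2 × 0.03875) = 12.9
CL* = √(0.0298/0.0504) = 0.769

(L/D)max = 12.9, at CL = 0.769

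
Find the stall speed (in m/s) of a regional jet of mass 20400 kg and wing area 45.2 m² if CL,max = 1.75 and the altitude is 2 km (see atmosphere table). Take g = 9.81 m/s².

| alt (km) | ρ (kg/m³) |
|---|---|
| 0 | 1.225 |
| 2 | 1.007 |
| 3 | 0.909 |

V_stall = 70.9 m/s

At 2 km, from the table: ρ = 1.007 kg/m³.
Stall occurs when L = W at CL,max. W = mg = 20400 × 9.81 = 2.001×10^5 N.
From L = ½ρV²S·CL,max = W: V_stall = √(2W/(ρSCL,max)) = √(2·2.001×10^5/(1.007·45.2·1.75))
V_stall = √5025 = 70.9 m/s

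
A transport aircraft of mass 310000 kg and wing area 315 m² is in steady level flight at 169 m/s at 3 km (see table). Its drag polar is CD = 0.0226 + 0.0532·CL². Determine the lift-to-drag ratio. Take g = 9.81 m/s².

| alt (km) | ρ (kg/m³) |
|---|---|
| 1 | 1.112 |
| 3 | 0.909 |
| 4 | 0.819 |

L/D = 14.3

At 3 km, from the table: ρ = 0.909 kg/m³.
Level flight ⇒ L = W = m·g = 310000 × 9.81 = 3.0411×10^6 N.
Dynamic pressure q = 0.5 × 0.909 × 169² = 12980 Pa.
Required CL = L/(qS) = 3.0411×10^6/(12980·315) = 0.7437.
CD = 0.0226 + 0.0532 × 0.7437² = 0.05203.
L/D = CL/CD = 0.7437 / 0.05203 = 14.3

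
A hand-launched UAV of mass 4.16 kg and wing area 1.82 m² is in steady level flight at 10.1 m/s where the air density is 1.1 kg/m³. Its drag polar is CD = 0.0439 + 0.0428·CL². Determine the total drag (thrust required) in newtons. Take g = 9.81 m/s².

Level flight ⇒ L = W = m·g = 4.16 × 9.81 = 40.81 N.
Dynamic pressure q = 0.5 × 1.1 × 10.1² = 56.11 Pa.
Required CL = L/(qS) = 40.81/(56.11·1.82) = 0.3997.
CD = 0.0439 + 0.0428 × 0.3997² = 0.05074.
D = q·S·CD = 56.11 × 1.82 × 0.05074 = 5.181 N

D = 5.18 N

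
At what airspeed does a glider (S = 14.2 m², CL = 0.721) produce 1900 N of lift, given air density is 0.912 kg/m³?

v = 20.2 m/s

L = ½ρv²S·CL ⇒ v = √(2L/(ρ·S·CL))
v = √(2 × 1900 / (0.912 × 14.2 × 0.721)) = √407 = 20.2 m/s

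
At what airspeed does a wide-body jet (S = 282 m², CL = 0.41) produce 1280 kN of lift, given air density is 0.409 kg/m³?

v = 233 m/s

L = ½ρv²S·CL ⇒ v = √(2L/(ρ·S·CL))
v = √(2 × 1.28×10^6 / (0.409 × 282 × 0.41)) = √54140 = 233 m/s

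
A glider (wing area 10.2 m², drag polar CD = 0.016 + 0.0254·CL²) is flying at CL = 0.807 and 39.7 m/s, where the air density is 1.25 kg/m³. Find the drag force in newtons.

CD = 0.016 + 0.0254 × 0.807² = 0.03254
D = ½ρv²S·CD = ½ × 1.25 × 39.7² × 10.2 × 0.03254 = 327 N

D = 327 N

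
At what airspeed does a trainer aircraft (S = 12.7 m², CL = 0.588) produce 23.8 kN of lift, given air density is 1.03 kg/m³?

L = ½ρv²S·CL ⇒ v = √(2L/(ρ·S·CL))
v = √(2 × 23800 / (1.03 × 12.7 × 0.588)) = √6189 = 78.7 m/s

v = 78.7 m/s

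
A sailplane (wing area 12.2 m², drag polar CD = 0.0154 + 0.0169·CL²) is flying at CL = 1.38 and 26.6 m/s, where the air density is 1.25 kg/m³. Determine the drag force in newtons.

D = 257 N

CD = 0.0154 + 0.0169 × 1.38² = 0.04758
D = ½ρv²S·CD = ½ × 1.25 × 26.6² × 12.2 × 0.04758 = 257 N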